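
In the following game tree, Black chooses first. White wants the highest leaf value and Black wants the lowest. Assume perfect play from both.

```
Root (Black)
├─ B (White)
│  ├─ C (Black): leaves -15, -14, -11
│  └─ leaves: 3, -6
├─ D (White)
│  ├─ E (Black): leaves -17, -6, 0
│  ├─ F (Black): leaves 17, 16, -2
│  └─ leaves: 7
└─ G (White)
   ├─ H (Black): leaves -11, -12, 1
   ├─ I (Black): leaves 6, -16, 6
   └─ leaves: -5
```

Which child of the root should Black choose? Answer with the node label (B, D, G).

C (Black): min(-15, -14, -11) = -15
B (White): max(-15, 3, -6) = 3
E (Black): min(-17, -6, 0) = -17
F (Black): min(17, 16, -2) = -2
D (White): max(-17, -2, 7) = 7
H (Black): min(-11, -12, 1) = -12
I (Black): min(6, -16, 6) = -16
G (White): max(-12, -16, -5) = -5
Root (Black): min(3, 7, -5) = -5
Black picks the child with the lowest value: G (value -5).

G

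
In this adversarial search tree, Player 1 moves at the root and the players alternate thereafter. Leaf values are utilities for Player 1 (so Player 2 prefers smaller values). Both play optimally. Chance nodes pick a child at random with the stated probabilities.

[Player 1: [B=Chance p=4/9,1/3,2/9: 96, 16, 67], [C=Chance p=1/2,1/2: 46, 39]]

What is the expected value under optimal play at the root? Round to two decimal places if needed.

B (Chance): 4/9·96 + 1/3·16 + 2/9·67 = 62.89
C (Chance): 1/2·46 + 1/2·39 = 42.5
Root (Player 1): max(62.89, 42.5) = 62.89

62.89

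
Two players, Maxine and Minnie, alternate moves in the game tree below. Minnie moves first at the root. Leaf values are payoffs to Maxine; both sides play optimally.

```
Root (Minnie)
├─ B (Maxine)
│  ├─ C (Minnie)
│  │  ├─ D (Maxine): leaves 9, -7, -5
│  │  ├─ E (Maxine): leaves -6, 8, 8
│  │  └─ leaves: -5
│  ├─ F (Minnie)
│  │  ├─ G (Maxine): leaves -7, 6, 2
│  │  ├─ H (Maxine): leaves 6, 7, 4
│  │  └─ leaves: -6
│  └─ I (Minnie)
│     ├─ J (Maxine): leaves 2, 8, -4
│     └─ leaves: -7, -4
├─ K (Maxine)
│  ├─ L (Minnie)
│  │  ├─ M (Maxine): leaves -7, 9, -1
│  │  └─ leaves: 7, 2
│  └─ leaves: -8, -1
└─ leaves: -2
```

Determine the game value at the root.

-5

D (Maxine): max(9, -7, -5) = 9
E (Maxine): max(-6, 8, 8) = 8
C (Minnie): min(9, 8, -5) = -5
G (Maxine): max(-7, 6, 2) = 6
H (Maxine): max(6, 7, 4) = 7
F (Minnie): min(6, 7, -6) = -6
J (Maxine): max(2, 8, -4) = 8
I (Minnie): min(8, -7, -4) = -7
B (Maxine): max(-5, -6, -7) = -5
M (Maxine): max(-7, 9, -1) = 9
L (Minnie): min(9, 7, 2) = 2
K (Maxine): max(2, -8, -1) = 2
Root (Minnie): min(-5, 2, -2) = -5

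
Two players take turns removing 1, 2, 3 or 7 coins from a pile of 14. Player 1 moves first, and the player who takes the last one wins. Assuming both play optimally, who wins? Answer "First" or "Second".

First

i:   0  1  2  3  4  5  6  7  8  9 10 11 12 13 14
     L  W  W  W  L  W  W  W  L  W  W  W  L  W  W
Position 14 is W, so the first player wins.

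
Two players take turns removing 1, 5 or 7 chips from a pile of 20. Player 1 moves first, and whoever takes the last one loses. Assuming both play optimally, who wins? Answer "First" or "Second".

W/L table (W = player to move can force a win):
i:   0  1  2  3  4  5  6  7  8  9 10 11 12 13 14 15 16 17 18 19 20
     W  L  W  L  W  L  W  L  W  L  W  L  W  L  W  L  W  L  W  L  W
Position 20 is W, so the first player wins.

First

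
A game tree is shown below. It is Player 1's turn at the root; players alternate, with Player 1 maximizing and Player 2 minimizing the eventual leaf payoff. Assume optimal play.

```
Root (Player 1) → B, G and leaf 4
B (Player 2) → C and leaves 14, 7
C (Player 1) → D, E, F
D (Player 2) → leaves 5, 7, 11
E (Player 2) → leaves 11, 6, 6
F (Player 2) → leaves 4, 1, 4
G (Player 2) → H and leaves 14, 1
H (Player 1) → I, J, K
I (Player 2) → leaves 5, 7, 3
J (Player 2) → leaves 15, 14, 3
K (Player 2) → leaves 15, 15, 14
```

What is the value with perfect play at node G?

I: min(5, 7, 3) = 3
J: min(15, 14, 3) = 3
K: min(15, 15, 14) = 14
H: max(3, 3, 14) = 14
G: min(14, 14, 1) = 1

1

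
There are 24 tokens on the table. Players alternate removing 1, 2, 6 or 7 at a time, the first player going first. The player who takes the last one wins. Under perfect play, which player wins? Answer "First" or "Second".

i:   0  1  2  3  4  5  6  7  8  9 10 11 12 13 14 15 16 17 18 19 20 21 22 23 24
     L  W  W  L  W  W  W  W  L  W  W  L  W  W  W  W  L  W  W  L  W  W  W  W  L
Position 24 is L, so the second player wins.

Second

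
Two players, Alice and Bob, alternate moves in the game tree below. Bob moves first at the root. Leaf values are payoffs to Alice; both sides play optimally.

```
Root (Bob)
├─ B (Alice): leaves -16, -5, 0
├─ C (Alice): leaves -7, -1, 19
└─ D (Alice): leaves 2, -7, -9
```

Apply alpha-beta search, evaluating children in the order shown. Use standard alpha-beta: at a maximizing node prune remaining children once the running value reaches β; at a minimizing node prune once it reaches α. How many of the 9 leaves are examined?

7

B [α=-∞,β=+∞]: v=0
C [α=-∞,β=0]: v=19
D [α=-∞,β=0]: v=2 after child 1 ≥ β → β-cutoff, skip 2
Root [α=-∞,β=+∞]: v=0
Leaves evaluated: 7 of 9.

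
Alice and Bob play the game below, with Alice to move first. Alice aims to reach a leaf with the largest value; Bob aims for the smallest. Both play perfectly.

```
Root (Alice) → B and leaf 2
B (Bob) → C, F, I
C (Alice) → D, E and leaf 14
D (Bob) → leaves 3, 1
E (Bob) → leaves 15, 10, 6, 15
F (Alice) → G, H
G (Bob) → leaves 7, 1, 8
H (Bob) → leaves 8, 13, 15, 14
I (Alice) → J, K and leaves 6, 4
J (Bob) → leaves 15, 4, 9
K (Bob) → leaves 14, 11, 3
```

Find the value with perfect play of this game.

D (Bob): min(3, 1) = 1
E (Bob): min(15, 10, 6, 15) = 6
C (Alice): max(1, 6, 14) = 14
G (Bob): min(7, 1, 8) = 1
H (Bob): min(8, 13, 15, 14) = 8
F (Alice): max(1, 8) = 8
J (Bob): min(15, 4, 9) = 4
K (Bob): min(14, 11, 3) = 3
I (Alice): max(4, 3, 6, 4) = 6
B (Bob): min(14, 8, 6) = 6
Root (Alice): max(6, 2) = 6

6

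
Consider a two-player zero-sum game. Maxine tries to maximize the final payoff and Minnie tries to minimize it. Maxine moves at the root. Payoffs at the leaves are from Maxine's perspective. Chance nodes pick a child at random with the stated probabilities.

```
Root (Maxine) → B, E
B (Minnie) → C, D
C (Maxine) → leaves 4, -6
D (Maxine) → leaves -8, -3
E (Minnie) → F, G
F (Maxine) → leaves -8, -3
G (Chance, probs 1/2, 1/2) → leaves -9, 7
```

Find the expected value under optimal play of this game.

-3

C (Maxine): max(4, -6) = 4
D (Maxine): max(-8, -3) = -3
B (Minnie): min(4, -3) = -3
F (Maxine): max(-8, -3) = -3
G (Chance): 1/2·-9 + 1/2·7 = -1
E (Minnie): min(-3, -1) = -3
Root (Maxine): max(-3, -3) = -3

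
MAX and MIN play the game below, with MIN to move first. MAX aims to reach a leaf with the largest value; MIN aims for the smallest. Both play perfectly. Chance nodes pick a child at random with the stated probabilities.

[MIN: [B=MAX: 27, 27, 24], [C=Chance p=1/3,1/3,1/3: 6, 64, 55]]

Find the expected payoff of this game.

B (MAX): max(27, 27, 24) = 27
C (Chance): 1/3·6 + 1/3·64 + 1/3·55 = 41.67
Root (MIN): min(27, 41.67) = 27

27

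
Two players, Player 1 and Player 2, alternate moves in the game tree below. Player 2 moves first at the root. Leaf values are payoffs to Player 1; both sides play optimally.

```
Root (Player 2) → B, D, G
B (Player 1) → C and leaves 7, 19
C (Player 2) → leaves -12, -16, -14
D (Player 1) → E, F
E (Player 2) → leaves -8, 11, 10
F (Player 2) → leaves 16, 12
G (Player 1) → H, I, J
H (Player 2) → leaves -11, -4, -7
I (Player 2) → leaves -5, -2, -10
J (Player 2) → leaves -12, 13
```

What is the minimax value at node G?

H: min(-11, -4, -7) = -11
I: min(-5, -2, -10) = -10
J: min(-12, 13) = -12
G: max(-11, -10, -12) = -10

-10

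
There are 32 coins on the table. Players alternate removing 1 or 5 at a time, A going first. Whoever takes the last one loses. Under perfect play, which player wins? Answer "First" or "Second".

First

W/L table (W = player to move can force a win):
i:   0  1  2  3  4  5  6  7  8  9 10 11 12 13 14 15 16 17 18 19 20 21 22 23 24 25 26 27 28 29 30 31 32
     W  L  W  L  W  L  W  L  W  L  W  L  W  L  W  L  W  L  W  L  W  L  W  L  W  L  W  L  W  L  W  L  W
Position 32 is W, so the first player wins.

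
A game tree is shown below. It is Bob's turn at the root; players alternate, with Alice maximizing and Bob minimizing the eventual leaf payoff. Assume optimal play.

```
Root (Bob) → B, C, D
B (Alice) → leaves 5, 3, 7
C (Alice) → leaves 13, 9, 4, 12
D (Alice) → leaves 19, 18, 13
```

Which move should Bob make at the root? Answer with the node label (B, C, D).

B

B (Alice): max(5, 3, 7) = 7
C (Alice): max(13, 9, 4, 12) = 13
D (Alice): max(19, 18, 13) = 19
Root (Bob): min(7, 13, 19) = 7
Bob picks the child with the lowest value: B (value 7).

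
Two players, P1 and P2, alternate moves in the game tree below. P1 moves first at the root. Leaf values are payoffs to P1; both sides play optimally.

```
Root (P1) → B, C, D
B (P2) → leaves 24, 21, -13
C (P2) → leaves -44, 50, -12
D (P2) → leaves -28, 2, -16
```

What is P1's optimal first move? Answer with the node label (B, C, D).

B (P2): min(24, 21, -13) = -13
C (P2): min(-44, 50, -12) = -44
D (P2): min(-28, 2, -16) = -28
Root (P1): max(-13, -44, -28) = -13
P1 picks the child with the highest value: B (value -13).

B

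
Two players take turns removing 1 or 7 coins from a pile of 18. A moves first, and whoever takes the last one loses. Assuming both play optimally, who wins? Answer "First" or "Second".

Compute winning (W) and losing (L) positions by backward induction:
i:   0  1  2  3  4  5  6  7  8  9 10 11 12 13 14 15 16 17 18
     W  L  W  L  W  L  W  L  W  L  W  L  W  L  W  L  W  L  W
Position 18 is W, so the first player wins.

First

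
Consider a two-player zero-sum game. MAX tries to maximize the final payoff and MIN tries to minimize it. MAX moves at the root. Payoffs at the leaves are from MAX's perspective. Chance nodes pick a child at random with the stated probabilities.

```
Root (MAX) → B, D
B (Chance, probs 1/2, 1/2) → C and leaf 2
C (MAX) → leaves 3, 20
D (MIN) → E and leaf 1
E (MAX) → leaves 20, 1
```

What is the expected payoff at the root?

11

C (MAX): max(3, 20) = 20
B (Chance): 1/2·20 + 1/2·2 = 11
E (MAX): max(20, 1) = 20
D (MIN): min(20, 1) = 1
Root (MAX): max(11, 1) = 11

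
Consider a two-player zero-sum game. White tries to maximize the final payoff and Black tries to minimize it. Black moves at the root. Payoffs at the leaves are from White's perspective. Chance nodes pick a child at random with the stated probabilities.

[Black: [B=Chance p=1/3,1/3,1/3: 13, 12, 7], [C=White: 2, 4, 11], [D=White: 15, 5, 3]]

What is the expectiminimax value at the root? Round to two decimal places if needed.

B (Chance): 1/3·13 + 1/3·12 + 1/3·7 = 10.67
C (White): max(2, 4, 11) = 11
D (White): max(15, 5, 3) = 15
Root (Black): min(10.67, 11, 15) = 10.67

10.67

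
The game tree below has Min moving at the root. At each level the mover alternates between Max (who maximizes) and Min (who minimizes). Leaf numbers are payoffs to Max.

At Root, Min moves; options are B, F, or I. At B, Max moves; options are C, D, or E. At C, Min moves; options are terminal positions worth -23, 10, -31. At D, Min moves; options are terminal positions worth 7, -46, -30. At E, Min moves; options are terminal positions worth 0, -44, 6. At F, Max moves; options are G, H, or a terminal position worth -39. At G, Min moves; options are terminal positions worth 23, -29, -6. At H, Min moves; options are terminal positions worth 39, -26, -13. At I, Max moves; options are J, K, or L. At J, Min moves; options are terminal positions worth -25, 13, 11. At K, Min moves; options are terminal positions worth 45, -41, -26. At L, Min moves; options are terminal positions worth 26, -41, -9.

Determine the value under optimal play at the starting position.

-31

C (Min): min(-23, 10, -31) = -31
D (Min): min(7, -46, -30) = -46
E (Min): min(0, -44, 6) = -44
B (Max): max(-31, -46, -44) = -31
G (Min): min(23, -29, -6) = -29
H (Min): min(39, -26, -13) = -26
F (Max): max(-29, -26, -39) = -26
J (Min): min(-25, 13, 11) = -25
K (Min): min(45, -41, -26) = -41
L (Min): min(26, -41, -9) = -41
I (Max): max(-25, -41, -41) = -25
Root (Min): min(-31, -26, -25) = -31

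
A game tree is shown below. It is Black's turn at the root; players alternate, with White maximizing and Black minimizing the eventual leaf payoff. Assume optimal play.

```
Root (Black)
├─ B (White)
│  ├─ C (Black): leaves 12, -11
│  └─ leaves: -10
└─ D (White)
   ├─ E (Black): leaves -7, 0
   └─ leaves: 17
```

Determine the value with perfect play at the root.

-10

C (Black): min(12, -11) = -11
B (White): max(-11, -10) = -10
E (Black): min(-7, 0) = -7
D (White): max(-7, 17) = 17
Root (Black): min(-10, 17) = -10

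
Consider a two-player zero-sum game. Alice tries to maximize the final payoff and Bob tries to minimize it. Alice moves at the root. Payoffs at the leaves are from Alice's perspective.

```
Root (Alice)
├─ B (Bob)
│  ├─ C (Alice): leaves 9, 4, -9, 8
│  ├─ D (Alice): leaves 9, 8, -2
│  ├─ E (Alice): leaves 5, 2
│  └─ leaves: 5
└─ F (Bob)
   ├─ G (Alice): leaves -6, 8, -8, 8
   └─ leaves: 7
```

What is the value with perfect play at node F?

G: max(-6, 8, -8, 8) = 8
F: min(8, 7) = 7

7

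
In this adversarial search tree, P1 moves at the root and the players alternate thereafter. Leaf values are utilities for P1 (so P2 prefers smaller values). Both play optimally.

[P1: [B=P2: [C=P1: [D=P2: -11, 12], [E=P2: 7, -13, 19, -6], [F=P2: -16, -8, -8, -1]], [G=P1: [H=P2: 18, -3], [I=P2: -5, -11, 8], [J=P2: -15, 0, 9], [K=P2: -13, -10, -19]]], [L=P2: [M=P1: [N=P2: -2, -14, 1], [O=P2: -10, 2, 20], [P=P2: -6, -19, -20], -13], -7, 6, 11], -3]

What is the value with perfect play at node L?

-10

N: min(-2, -14, 1) = -14
O: min(-10, 2, 20) = -10
P: min(-6, -19, -20) = -20
M: max(-14, -10, -20, -13) = -10
L: min(-10, -7, 6, 11) = -10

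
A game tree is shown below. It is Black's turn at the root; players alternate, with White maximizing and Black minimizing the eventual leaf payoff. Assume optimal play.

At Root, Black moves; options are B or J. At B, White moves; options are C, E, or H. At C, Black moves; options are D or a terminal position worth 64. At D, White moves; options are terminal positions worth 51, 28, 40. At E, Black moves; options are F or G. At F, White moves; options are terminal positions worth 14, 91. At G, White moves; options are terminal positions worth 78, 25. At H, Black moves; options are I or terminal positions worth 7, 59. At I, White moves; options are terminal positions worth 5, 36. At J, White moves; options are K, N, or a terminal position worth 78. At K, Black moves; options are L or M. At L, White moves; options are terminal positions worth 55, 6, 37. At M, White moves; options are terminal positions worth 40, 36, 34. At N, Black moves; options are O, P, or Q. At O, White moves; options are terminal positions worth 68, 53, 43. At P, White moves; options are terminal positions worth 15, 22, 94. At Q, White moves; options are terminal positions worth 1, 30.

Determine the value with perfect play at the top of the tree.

D (White): max(51, 28, 40) = 51
C (Black): min(51, 64) = 51
F (White): max(14, 91) = 91
G (White): max(78, 25) = 78
E (Black): min(91, 78) = 78
I (White): max(5, 36) = 36
H (Black): min(36, 7, 59) = 7
B (White): max(51, 78, 7) = 78
L (White): max(55, 6, 37) = 55
M (White): max(40, 36, 34) = 40
K (Black): min(55, 40) = 40
O (White): max(68, 53, 43) = 68
P (White): max(15, 22, 94) = 94
Q (White): max(1, 30) = 30
N (Black): min(68, 94, 30) = 30
J (White): max(40, 30, 78) = 78
Root (Black): min(78, 78) = 78

78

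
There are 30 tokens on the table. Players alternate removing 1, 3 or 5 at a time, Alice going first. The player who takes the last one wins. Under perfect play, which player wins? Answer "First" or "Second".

Second

Mark each pile size as W (mover wins) or L (mover loses):
i:   0  1  2  3  4  5  6  7  8  9 10 11 12 13 14 15 16 17 18 19 20 21 22 23 24 25 26 27 28 29 30
     L  W  L  W  L  W  L  W  L  W  L  W  L  W  L  W  L  W  L  W  L  W  L  W  L  W  L  W  L  W  L
Position 30 is L, so the second player wins.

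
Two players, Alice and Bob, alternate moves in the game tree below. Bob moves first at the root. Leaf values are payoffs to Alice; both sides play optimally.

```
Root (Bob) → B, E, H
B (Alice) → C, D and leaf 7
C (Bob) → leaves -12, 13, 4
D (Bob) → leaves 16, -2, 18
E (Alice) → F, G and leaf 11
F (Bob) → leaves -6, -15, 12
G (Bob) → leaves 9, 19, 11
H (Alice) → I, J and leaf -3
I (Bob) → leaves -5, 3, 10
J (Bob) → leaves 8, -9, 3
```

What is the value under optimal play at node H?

I: min(-5, 3, 10) = -5
J: min(8, -9, 3) = -9
H: max(-5, -9, -3) = -3

-3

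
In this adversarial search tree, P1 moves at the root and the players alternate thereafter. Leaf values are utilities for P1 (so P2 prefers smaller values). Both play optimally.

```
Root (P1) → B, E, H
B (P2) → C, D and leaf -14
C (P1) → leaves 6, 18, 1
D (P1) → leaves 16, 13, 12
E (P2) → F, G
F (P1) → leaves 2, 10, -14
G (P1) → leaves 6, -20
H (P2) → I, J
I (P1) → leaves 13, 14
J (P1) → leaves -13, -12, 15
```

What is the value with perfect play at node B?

C: max(6, 18, 1) = 18
D: max(16, 13, 12) = 16
B: min(18, 16, -14) = -14

-14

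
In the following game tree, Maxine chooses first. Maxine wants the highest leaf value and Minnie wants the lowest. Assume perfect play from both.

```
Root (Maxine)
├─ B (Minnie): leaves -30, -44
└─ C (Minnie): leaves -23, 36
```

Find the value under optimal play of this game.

-23

B (Minnie): min(-30, -44) = -44
C (Minnie): min(-23, 36) = -23
Root (Maxine): max(-44, -23) = -23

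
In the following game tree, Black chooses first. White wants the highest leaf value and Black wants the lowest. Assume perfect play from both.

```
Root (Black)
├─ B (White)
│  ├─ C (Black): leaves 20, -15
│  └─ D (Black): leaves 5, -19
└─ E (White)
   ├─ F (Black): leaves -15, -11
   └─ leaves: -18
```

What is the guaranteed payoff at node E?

-15

F: min(-15, -11) = -15
E: max(-15, -18) = -15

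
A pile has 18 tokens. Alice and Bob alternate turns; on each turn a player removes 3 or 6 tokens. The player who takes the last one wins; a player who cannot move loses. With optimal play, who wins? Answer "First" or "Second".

Second

Compute winning (W) and losing (L) positions by backward induction:
i:   0  1  2  3  4  5  6  7  8  9 10 11 12 13 14 15 16 17 18
     L  L  L  W  W  W  W  W  W  L  L  L  W  W  W  W  W  W  L
Position 18 is L, so the second player wins.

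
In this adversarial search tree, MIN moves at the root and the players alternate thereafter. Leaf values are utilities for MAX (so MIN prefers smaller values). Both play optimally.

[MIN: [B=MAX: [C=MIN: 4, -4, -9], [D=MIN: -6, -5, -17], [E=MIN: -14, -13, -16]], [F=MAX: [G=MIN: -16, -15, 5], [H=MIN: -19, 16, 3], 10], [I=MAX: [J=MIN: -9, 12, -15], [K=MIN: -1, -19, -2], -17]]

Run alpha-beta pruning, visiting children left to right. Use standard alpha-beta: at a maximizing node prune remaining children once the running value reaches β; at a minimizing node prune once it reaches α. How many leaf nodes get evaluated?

C [α=-∞,β=+∞]: v=-9
D [α=-9,β=+∞]: v=-17
E [α=-9,β=+∞]: v=-14 after child 1 ≤ α → α-cutoff, skip 2
B [α=-∞,β=+∞]: v=-9
G [α=-∞,β=-9]: v=-16
H [α=-16,β=-9]: v=-19 after child 1 ≤ α → α-cutoff, skip 2
F [α=-∞,β=-9]: v=10
J [α=-∞,β=-9]: v=-15
K [α=-15,β=-9]: v=-19 after child 2 ≤ α → α-cutoff, skip 1
I [α=-∞,β=-9]: v=-15
Root [α=-∞,β=+∞]: v=-15
Leaves evaluated: 18 of 23.

18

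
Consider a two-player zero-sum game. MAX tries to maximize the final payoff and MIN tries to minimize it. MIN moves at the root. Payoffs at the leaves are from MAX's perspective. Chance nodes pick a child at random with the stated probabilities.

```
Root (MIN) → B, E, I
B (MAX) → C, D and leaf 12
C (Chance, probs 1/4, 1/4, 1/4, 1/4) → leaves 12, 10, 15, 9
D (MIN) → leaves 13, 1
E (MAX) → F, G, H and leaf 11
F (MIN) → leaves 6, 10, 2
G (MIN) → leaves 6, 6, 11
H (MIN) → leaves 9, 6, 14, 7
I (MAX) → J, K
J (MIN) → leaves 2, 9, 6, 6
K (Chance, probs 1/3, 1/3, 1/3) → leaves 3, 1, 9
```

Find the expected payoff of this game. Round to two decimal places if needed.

4.33

C (Chance): 1/4·12 + 1/4·10 + 1/4·15 + 1/4·9 = 11.5
D (MIN): min(13, 1) = 1
B (MAX): max(11.5, 1, 12) = 12
F (MIN): min(6, 10, 2) = 2
G (MIN): min(6, 6, 11) = 6
H (MIN): min(9, 6, 14, 7) = 6
E (MAX): max(2, 6, 6, 11) = 11
J (MIN): min(2, 9, 6, 6) = 2
K (Chance): 1/3·3 + 1/3·1 + 1/3·9 = 4.33
I (MAX): max(2, 4.33) = 4.33
Root (MIN): min(12, 11, 4.33) = 4.33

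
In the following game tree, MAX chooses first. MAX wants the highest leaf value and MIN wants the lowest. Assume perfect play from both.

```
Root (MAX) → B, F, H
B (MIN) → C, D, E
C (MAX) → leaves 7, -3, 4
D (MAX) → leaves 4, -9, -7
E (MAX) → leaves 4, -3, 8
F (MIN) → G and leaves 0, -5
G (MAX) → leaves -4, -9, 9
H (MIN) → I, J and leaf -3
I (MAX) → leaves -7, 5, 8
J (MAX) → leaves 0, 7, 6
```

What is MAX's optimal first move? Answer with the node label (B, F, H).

C (MAX): max(7, -3, 4) = 7
D (MAX): max(4, -9, -7) = 4
E (MAX): max(4, -3, 8) = 8
B (MIN): min(7, 4, 8) = 4
G (MAX): max(-4, -9, 9) = 9
F (MIN): min(9, 0, -5) = -5
I (MAX): max(-7, 5, 8) = 8
J (MAX): max(0, 7, 6) = 7
H (MIN): min(8, 7, -3) = -3
Root (MAX): max(4, -5, -3) = 4
MAX picks the child with the highest value: B (value 4).

B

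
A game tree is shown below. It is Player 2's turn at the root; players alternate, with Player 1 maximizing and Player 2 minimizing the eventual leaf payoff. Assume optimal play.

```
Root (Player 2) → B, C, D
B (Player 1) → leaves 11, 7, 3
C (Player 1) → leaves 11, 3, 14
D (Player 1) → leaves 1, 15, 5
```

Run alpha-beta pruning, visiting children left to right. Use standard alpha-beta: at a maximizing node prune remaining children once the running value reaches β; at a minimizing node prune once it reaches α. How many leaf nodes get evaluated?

B [α=-∞,β=+∞]: v=11
C [α=-∞,β=11]: v=11 after child 1 ≥ β → β-cutoff, skip 2
D [α=-∞,β=11]: v=15 after child 2 ≥ β → β-cutoff, skip 1
Root [α=-∞,β=+∞]: v=11
Leaves evaluated: 6 of 9.

6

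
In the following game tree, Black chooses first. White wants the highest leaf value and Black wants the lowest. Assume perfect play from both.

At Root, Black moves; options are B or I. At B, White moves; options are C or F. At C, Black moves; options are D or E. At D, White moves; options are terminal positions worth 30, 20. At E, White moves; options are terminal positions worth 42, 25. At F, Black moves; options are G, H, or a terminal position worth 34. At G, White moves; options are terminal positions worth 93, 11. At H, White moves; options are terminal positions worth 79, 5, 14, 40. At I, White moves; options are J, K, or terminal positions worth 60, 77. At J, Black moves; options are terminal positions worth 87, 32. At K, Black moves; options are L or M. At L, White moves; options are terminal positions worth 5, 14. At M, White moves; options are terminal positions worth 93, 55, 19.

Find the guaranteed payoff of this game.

34

D (White): max(30, 20) = 30
E (White): max(42, 25) = 42
C (Black): min(30, 42) = 30
G (White): max(93, 11) = 93
H (White): max(79, 5, 14, 40) = 79
F (Black): min(93, 79, 34) = 34
B (White): max(30, 34) = 34
J (Black): min(87, 32) = 32
L (White): max(5, 14) = 14
M (White): max(93, 55, 19) = 93
K (Black): min(14, 93) = 14
I (White): max(32, 14, 60, 77) = 77
Root (Black): min(34, 77) = 34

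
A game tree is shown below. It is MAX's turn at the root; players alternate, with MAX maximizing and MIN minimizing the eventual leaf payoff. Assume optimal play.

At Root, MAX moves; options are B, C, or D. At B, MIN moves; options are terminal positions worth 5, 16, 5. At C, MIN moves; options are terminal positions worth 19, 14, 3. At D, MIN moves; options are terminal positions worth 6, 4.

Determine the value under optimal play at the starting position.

5

B (MIN): min(5, 16, 5) = 5
C (MIN): min(19, 14, 3) = 3
D (MIN): min(6, 4) = 4
Root (MAX): max(5, 3, 4) = 5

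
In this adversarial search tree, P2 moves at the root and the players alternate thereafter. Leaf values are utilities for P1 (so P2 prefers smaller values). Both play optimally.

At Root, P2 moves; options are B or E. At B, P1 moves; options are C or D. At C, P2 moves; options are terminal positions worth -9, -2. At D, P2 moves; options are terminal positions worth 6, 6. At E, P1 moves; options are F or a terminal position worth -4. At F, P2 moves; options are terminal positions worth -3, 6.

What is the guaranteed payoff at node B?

6

C: min(-9, -2) = -9
D: min(6, 6) = 6
B: max(-9, 6) = 6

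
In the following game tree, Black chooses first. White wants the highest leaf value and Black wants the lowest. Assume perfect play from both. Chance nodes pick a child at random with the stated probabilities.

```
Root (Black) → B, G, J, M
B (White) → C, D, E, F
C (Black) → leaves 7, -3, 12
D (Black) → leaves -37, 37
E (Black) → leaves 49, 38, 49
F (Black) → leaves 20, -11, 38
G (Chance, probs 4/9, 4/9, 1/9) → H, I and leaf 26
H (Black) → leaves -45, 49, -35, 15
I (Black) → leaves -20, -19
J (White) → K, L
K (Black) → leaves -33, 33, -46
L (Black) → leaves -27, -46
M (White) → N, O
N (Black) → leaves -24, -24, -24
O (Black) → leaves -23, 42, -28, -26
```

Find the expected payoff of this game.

C (Black): min(7, -3, 12) = -3
D (Black): min(-37, 37) = -37
E (Black): min(49, 38, 49) = 38
F (Black): min(20, -11, 38) = -11
B (White): max(-3, -37, 38, -11) = 38
H (Black): min(-45, 49, -35, 15) = -45
I (Black): min(-20, -19) = -20
G (Chance): 4/9·-45 + 4/9·-20 + 1/9·26 = -26
K (Black): min(-33, 33, -46) = -46
L (Black): min(-27, -46) = -46
J (White): max(-46, -46) = -46
N (Black): min(-24, -24, -24) = -24
O (Black): min(-23, 42, -28, -26) = -28
M (White): max(-24, -28) = -24
Root (Black): min(38, -26, -46, -24) = -46

-46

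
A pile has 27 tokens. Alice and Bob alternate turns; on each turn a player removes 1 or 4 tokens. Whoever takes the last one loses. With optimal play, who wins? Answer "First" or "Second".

First

Compute winning (W) and losing (L) positions by backward induction:
i:   0  1  2  3  4  5  6  7  8  9 10 11 12 13 14 15 16 17 18 19 20 21 22 23 24 25 26 27
     W  L  W  L  W  W  L  W  L  W  W  L  W  L  W  W  L  W  L  W  W  L  W  L  W  W  L  W
Position 27 is W, so the first player wins.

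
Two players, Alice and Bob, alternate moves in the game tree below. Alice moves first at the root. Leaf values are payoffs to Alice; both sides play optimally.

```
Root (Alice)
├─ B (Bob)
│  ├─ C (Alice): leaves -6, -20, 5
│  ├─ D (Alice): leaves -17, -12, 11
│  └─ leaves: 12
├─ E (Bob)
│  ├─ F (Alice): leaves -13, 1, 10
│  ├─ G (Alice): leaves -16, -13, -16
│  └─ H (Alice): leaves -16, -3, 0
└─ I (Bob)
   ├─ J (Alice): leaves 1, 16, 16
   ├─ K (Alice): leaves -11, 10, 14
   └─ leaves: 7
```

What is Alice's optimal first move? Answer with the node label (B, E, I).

I

C (Alice): max(-6, -20, 5) = 5
D (Alice): max(-17, -12, 11) = 11
B (Bob): min(5, 11, 12) = 5
F (Alice): max(-13, 1, 10) = 10
G (Alice): max(-16, -13, -16) = -13
H (Alice): max(-16, -3, 0) = 0
E (Bob): min(10, -13, 0) = -13
J (Alice): max(1, 16, 16) = 16
K (Alice): max(-11, 10, 14) = 14
I (Bob): min(16, 14, 7) = 7
Root (Alice): max(5, -13, 7) = 7
Alice picks the child with the highest value: I (value 7).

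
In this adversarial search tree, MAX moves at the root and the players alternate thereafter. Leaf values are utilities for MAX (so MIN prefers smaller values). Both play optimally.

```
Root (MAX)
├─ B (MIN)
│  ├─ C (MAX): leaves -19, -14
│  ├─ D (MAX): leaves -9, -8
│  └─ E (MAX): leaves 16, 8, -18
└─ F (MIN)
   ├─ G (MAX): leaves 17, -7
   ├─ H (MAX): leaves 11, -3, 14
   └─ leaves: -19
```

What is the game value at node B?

C: max(-19, -14) = -14
D: max(-9, -8) = -8
E: max(16, 8, -18) = 16
B: min(-14, -8, 16) = -14

-14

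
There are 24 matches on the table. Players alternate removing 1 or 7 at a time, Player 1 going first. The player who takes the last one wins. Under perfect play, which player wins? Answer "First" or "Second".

Mark each pile size as W (mover wins) or L (mover loses):
i:   0  1  2  3  4  5  6  7  8  9 10 11 12 13 14 15 16 17 18 19 20 21 22 23 24
     L  W  L  W  L  W  L  W  L  W  L  W  L  W  L  W  L  W  L  W  L  W  L  W  L
Position 24 is L, so the second player wins.

Second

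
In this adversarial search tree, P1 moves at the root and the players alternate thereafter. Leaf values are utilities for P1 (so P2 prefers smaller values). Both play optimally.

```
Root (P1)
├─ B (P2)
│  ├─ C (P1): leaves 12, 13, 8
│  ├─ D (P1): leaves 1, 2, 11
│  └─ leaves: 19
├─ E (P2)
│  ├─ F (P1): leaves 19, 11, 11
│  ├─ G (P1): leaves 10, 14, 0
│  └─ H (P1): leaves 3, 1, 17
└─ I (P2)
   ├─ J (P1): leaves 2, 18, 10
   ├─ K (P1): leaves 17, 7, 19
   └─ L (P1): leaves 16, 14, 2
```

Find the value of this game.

16

C (P1): max(12, 13, 8) = 13
D (P1): max(1, 2, 11) = 11
B (P2): min(13, 11, 19) = 11
F (P1): max(19, 11, 11) = 19
G (P1): max(10, 14, 0) = 14
H (P1): max(3, 1, 17) = 17
E (P2): min(19, 14, 17) = 14
J (P1): max(2, 18, 10) = 18
K (P1): max(17, 7, 19) = 19
L (P1): max(16, 14, 2) = 16
I (P2): min(18, 19, 16) = 16
Root (P1): max(11, 14, 16) = 16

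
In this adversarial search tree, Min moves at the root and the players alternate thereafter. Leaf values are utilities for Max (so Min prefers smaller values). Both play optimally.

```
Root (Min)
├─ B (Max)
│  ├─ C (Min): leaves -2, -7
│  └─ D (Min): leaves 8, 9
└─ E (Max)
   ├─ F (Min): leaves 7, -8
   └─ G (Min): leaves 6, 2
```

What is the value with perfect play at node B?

C: min(-2, -7) = -7
D: min(8, 9) = 8
B: max(-7, 8) = 8

8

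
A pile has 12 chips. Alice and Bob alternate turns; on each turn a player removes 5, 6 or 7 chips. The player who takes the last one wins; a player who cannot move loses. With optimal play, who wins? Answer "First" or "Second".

i:   0  1  2  3  4  5  6  7  8  9 10 11 12
     L  L  L  L  L  W  W  W  W  W  W  W  L
Position 12 is L, so the second player wins.

Second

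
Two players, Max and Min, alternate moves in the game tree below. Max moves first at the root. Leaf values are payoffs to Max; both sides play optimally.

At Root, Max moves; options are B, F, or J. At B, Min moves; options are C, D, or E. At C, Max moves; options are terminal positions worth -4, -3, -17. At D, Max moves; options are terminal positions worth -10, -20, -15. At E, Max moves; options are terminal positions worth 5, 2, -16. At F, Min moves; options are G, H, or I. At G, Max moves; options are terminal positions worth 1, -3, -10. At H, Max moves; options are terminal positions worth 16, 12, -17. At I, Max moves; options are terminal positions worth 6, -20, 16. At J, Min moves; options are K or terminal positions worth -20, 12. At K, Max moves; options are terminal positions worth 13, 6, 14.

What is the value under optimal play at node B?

C: max(-4, -3, -17) = -3
D: max(-10, -20, -15) = -10
E: max(5, 2, -16) = 5
B: min(-3, -10, 5) = -10

-10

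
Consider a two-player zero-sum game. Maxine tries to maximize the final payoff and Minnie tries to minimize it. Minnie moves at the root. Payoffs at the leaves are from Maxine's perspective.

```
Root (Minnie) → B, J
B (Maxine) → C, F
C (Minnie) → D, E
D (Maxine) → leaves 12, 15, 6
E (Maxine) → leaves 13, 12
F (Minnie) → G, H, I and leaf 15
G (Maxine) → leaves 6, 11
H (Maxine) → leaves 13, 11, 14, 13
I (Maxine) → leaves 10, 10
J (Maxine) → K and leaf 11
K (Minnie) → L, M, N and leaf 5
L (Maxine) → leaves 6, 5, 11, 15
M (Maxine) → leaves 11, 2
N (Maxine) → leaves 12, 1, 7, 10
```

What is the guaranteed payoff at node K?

L: max(6, 5, 11, 15) = 15
M: max(11, 2) = 11
N: max(12, 1, 7, 10) = 12
K: min(15, 11, 12, 5) = 5

5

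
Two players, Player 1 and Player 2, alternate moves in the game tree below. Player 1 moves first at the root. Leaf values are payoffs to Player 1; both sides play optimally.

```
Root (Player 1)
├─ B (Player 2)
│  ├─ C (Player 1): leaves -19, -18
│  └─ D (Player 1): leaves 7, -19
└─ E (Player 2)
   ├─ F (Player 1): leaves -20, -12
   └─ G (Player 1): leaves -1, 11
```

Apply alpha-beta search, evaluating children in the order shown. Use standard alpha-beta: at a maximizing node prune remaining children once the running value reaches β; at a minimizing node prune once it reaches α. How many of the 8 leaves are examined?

6

C [α=-∞,β=+∞]: v=-18
D [α=-∞,β=-18]: v=7 after child 1 ≥ β → β-cutoff, skip 1
B [α=-∞,β=+∞]: v=-18
F [α=-18,β=+∞]: v=-12
G [α=-18,β=-12]: v=-1 after child 1 ≥ β → β-cutoff, skip 1
E [α=-18,β=+∞]: v=-12
Root [α=-∞,β=+∞]: v=-12
Leaves evaluated: 6 of 8.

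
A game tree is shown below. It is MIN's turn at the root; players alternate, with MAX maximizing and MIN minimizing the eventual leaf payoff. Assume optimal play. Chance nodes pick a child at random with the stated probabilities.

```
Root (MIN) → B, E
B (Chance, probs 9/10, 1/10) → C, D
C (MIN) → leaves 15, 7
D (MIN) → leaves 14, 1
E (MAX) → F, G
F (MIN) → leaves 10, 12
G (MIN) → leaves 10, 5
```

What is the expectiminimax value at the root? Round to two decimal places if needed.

C (MIN): min(15, 7) = 7
D (MIN): min(14, 1) = 1
B (Chance): 9/10·7 + 1/10·1 = 6.4
F (MIN): min(10, 12) = 10
G (MIN): min(10, 5) = 5
E (MAX): max(10, 5) = 10
Root (MIN): min(6.4, 10) = 6.4

6.4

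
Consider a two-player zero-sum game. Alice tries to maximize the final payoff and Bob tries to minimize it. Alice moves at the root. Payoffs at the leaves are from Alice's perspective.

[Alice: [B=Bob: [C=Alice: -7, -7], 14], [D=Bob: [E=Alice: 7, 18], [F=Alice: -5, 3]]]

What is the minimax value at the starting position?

C (Alice): max(-7, -7) = -7
B (Bob): min(-7, 14) = -7
E (Alice): max(7, 18) = 18
F (Alice): max(-5, 3) = 3
D (Bob): min(18, 3) = 3
Root (Alice): max(-7, 3) = 3

3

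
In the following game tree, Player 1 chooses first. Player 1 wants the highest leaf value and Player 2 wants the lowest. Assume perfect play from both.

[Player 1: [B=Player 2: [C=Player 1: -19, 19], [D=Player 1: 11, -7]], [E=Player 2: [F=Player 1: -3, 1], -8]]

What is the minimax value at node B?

C: max(-19, 19) = 19
D: max(11, -7) = 11
B: min(19, 11) = 11

11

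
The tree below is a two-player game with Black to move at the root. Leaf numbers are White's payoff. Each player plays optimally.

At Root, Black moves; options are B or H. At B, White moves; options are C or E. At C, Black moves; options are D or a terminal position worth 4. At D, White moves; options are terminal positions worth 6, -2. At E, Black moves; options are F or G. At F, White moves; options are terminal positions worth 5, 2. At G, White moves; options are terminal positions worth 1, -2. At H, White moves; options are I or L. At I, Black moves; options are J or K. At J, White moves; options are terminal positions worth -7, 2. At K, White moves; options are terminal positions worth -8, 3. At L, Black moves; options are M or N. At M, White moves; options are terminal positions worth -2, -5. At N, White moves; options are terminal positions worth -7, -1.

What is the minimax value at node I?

J: max(-7, 2) = 2
K: max(-8, 3) = 3
I: min(2, 3) = 2

2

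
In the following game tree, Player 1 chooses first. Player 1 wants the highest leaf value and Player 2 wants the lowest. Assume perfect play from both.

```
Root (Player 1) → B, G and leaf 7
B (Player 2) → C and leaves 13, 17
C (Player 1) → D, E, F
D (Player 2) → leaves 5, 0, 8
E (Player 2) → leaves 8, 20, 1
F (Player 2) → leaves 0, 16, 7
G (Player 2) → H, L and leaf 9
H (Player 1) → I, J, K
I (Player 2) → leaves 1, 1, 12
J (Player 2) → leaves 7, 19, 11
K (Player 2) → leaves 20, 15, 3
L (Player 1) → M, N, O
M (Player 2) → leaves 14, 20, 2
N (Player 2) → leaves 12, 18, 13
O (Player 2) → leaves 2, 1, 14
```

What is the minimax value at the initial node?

D (Player 2): min(5, 0, 8) = 0
E (Player 2): min(8, 20, 1) = 1
F (Player 2): min(0, 16, 7) = 0
C (Player 1): max(0, 1, 0) = 1
B (Player 2): min(1, 13, 17) = 1
I (Player 2): min(1, 1, 12) = 1
J (Player 2): min(7, 19, 11) = 7
K (Player 2): min(20, 15, 3) = 3
H (Player 1): max(1, 7, 3) = 7
M (Player 2): min(14, 20, 2) = 2
N (Player 2): min(12, 18, 13) = 12
O (Player 2): min(2, 1, 14) = 1
L (Player 1): max(2, 12, 1) = 12
G (Player 2): min(7, 12, 9) = 7
Root (Player 1): max(1, 7, 7) = 7

7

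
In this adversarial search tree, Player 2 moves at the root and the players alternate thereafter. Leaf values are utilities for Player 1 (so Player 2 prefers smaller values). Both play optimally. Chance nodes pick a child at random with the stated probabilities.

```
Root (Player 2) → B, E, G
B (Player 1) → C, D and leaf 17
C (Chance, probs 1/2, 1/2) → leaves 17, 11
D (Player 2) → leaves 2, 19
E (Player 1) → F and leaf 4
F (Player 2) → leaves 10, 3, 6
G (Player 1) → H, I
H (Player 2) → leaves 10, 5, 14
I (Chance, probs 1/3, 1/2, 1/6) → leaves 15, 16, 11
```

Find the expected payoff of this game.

4

C (Chance): 1/2·17 + 1/2·11 = 14
D (Player 2): min(2, 19) = 2
B (Player 1): max(14, 2, 17) = 17
F (Player 2): min(10, 3, 6) = 3
E (Player 1): max(3, 4) = 4
H (Player 2): min(10, 5, 14) = 5
I (Chance): 1/3·15 + 1/2·16 + 1/6·11 = 14.83
G (Player 1): max(5, 14.83) = 14.83
Root (Player 2): min(17, 4, 14.83) = 4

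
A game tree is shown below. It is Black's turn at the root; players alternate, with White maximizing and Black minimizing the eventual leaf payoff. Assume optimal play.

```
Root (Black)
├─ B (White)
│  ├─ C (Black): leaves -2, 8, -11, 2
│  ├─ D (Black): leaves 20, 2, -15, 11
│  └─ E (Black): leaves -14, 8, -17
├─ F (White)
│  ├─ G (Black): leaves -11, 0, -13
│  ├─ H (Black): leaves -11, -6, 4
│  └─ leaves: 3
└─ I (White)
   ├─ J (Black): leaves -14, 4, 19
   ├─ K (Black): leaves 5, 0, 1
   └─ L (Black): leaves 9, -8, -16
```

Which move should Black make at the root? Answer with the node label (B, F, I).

C (Black): min(-2, 8, -11, 2) = -11
D (Black): min(20, 2, -15, 11) = -15
E (Black): min(-14, 8, -17) = -17
B (White): max(-11, -15, -17) = -11
G (Black): min(-11, 0, -13) = -13
H (Black): min(-11, -6, 4) = -11
F (White): max(-13, -11, 3) = 3
J (Black): min(-14, 4, 19) = -14
K (Black): min(5, 0, 1) = 0
L (Black): min(9, -8, -16) = -16
I (White): max(-14, 0, -16) = 0
Root (Black): min(-11, 3, 0) = -11
Black picks the child with the lowest value: B (value -11).

B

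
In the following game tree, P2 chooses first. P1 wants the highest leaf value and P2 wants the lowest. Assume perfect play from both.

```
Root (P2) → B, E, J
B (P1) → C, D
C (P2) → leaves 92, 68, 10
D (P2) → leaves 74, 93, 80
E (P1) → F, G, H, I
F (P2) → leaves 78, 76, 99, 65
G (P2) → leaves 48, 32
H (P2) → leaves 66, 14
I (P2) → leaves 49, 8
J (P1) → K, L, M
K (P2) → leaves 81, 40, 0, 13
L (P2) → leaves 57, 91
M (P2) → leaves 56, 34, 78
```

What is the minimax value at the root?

57

C (P2): min(92, 68, 10) = 10
D (P2): min(74, 93, 80) = 74
B (P1): max(10, 74) = 74
F (P2): min(78, 76, 99, 65) = 65
G (P2): min(48, 32) = 32
H (P2): min(66, 14) = 14
I (P2): min(49, 8) = 8
E (P1): max(65, 32, 14, 8) = 65
K (P2): min(81, 40, 0, 13) = 0
L (P2): min(57, 91) = 57
M (P2): min(56, 34, 78) = 34
J (P1): max(0, 57, 34) = 57
Root (P2): min(74, 65, 57) = 57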